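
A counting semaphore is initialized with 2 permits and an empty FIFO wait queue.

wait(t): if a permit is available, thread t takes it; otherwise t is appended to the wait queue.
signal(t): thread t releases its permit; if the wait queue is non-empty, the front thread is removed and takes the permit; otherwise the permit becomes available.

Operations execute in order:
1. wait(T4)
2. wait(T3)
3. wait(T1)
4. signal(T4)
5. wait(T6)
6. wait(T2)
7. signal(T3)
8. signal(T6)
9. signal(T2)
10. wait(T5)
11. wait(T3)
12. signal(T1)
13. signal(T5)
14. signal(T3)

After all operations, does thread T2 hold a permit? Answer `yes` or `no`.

Step 1: wait(T4) -> count=1 queue=[] holders={T4}
Step 2: wait(T3) -> count=0 queue=[] holders={T3,T4}
Step 3: wait(T1) -> count=0 queue=[T1] holders={T3,T4}
Step 4: signal(T4) -> count=0 queue=[] holders={T1,T3}
Step 5: wait(T6) -> count=0 queue=[T6] holders={T1,T3}
Step 6: wait(T2) -> count=0 queue=[T6,T2] holders={T1,T3}
Step 7: signal(T3) -> count=0 queue=[T2] holders={T1,T6}
Step 8: signal(T6) -> count=0 queue=[] holders={T1,T2}
Step 9: signal(T2) -> count=1 queue=[] holders={T1}
Step 10: wait(T5) -> count=0 queue=[] holders={T1,T5}
Step 11: wait(T3) -> count=0 queue=[T3] holders={T1,T5}
Step 12: signal(T1) -> count=0 queue=[] holders={T3,T5}
Step 13: signal(T5) -> count=1 queue=[] holders={T3}
Step 14: signal(T3) -> count=2 queue=[] holders={none}
Final holders: {none} -> T2 not in holders

Answer: no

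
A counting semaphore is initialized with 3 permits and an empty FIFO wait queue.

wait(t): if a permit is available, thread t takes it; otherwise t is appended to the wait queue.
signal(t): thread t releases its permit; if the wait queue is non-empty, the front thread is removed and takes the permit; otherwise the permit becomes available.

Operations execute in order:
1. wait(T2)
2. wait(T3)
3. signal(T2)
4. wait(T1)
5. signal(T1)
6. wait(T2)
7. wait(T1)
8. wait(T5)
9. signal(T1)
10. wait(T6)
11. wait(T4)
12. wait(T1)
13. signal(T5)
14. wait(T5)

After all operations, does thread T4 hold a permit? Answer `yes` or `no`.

Step 1: wait(T2) -> count=2 queue=[] holders={T2}
Step 2: wait(T3) -> count=1 queue=[] holders={T2,T3}
Step 3: signal(T2) -> count=2 queue=[] holders={T3}
Step 4: wait(T1) -> count=1 queue=[] holders={T1,T3}
Step 5: signal(T1) -> count=2 queue=[] holders={T3}
Step 6: wait(T2) -> count=1 queue=[] holders={T2,T3}
Step 7: wait(T1) -> count=0 queue=[] holders={T1,T2,T3}
Step 8: wait(T5) -> count=0 queue=[T5] holders={T1,T2,T3}
Step 9: signal(T1) -> count=0 queue=[] holders={T2,T3,T5}
Step 10: wait(T6) -> count=0 queue=[T6] holders={T2,T3,T5}
Step 11: wait(T4) -> count=0 queue=[T6,T4] holders={T2,T3,T5}
Step 12: wait(T1) -> count=0 queue=[T6,T4,T1] holders={T2,T3,T5}
Step 13: signal(T5) -> count=0 queue=[T4,T1] holders={T2,T3,T6}
Step 14: wait(T5) -> count=0 queue=[T4,T1,T5] holders={T2,T3,T6}
Final holders: {T2,T3,T6} -> T4 not in holders

Answer: no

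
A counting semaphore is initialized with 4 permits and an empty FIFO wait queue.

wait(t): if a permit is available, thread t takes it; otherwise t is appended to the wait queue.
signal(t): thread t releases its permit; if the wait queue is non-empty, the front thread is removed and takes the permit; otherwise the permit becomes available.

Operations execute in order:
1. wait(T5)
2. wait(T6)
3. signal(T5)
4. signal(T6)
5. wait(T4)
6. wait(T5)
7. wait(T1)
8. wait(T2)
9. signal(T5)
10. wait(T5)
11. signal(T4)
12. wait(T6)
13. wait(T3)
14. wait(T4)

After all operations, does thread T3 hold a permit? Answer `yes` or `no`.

Answer: no

Derivation:
Step 1: wait(T5) -> count=3 queue=[] holders={T5}
Step 2: wait(T6) -> count=2 queue=[] holders={T5,T6}
Step 3: signal(T5) -> count=3 queue=[] holders={T6}
Step 4: signal(T6) -> count=4 queue=[] holders={none}
Step 5: wait(T4) -> count=3 queue=[] holders={T4}
Step 6: wait(T5) -> count=2 queue=[] holders={T4,T5}
Step 7: wait(T1) -> count=1 queue=[] holders={T1,T4,T5}
Step 8: wait(T2) -> count=0 queue=[] holders={T1,T2,T4,T5}
Step 9: signal(T5) -> count=1 queue=[] holders={T1,T2,T4}
Step 10: wait(T5) -> count=0 queue=[] holders={T1,T2,T4,T5}
Step 11: signal(T4) -> count=1 queue=[] holders={T1,T2,T5}
Step 12: wait(T6) -> count=0 queue=[] holders={T1,T2,T5,T6}
Step 13: wait(T3) -> count=0 queue=[T3] holders={T1,T2,T5,T6}
Step 14: wait(T4) -> count=0 queue=[T3,T4] holders={T1,T2,T5,T6}
Final holders: {T1,T2,T5,T6} -> T3 not in holders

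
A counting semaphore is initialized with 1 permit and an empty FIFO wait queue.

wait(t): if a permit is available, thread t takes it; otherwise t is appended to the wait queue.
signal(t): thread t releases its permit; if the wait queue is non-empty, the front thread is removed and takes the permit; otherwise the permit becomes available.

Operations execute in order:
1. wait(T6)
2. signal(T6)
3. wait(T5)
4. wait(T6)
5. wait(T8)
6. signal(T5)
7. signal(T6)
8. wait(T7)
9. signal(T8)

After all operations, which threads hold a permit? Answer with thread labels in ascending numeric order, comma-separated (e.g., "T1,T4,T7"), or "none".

Step 1: wait(T6) -> count=0 queue=[] holders={T6}
Step 2: signal(T6) -> count=1 queue=[] holders={none}
Step 3: wait(T5) -> count=0 queue=[] holders={T5}
Step 4: wait(T6) -> count=0 queue=[T6] holders={T5}
Step 5: wait(T8) -> count=0 queue=[T6,T8] holders={T5}
Step 6: signal(T5) -> count=0 queue=[T8] holders={T6}
Step 7: signal(T6) -> count=0 queue=[] holders={T8}
Step 8: wait(T7) -> count=0 queue=[T7] holders={T8}
Step 9: signal(T8) -> count=0 queue=[] holders={T7}
Final holders: T7

Answer: T7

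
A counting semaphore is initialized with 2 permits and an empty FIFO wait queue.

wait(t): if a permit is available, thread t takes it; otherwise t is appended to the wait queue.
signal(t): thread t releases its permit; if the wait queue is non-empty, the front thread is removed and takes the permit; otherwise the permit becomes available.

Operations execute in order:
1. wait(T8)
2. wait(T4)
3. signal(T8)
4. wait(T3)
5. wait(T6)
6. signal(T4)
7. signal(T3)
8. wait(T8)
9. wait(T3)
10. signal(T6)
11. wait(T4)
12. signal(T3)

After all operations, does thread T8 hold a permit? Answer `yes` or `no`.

Step 1: wait(T8) -> count=1 queue=[] holders={T8}
Step 2: wait(T4) -> count=0 queue=[] holders={T4,T8}
Step 3: signal(T8) -> count=1 queue=[] holders={T4}
Step 4: wait(T3) -> count=0 queue=[] holders={T3,T4}
Step 5: wait(T6) -> count=0 queue=[T6] holders={T3,T4}
Step 6: signal(T4) -> count=0 queue=[] holders={T3,T6}
Step 7: signal(T3) -> count=1 queue=[] holders={T6}
Step 8: wait(T8) -> count=0 queue=[] holders={T6,T8}
Step 9: wait(T3) -> count=0 queue=[T3] holders={T6,T8}
Step 10: signal(T6) -> count=0 queue=[] holders={T3,T8}
Step 11: wait(T4) -> count=0 queue=[T4] holders={T3,T8}
Step 12: signal(T3) -> count=0 queue=[] holders={T4,T8}
Final holders: {T4,T8} -> T8 in holders

Answer: yes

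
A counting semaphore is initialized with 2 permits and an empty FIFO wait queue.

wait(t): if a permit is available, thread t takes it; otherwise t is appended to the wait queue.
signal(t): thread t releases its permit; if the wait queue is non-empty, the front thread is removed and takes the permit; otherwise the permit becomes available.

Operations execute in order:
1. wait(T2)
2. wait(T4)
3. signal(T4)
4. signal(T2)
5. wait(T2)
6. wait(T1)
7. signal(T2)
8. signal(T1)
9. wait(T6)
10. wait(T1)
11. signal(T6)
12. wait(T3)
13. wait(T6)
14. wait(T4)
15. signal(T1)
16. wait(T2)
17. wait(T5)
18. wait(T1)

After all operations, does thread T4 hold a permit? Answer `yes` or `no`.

Answer: no

Derivation:
Step 1: wait(T2) -> count=1 queue=[] holders={T2}
Step 2: wait(T4) -> count=0 queue=[] holders={T2,T4}
Step 3: signal(T4) -> count=1 queue=[] holders={T2}
Step 4: signal(T2) -> count=2 queue=[] holders={none}
Step 5: wait(T2) -> count=1 queue=[] holders={T2}
Step 6: wait(T1) -> count=0 queue=[] holders={T1,T2}
Step 7: signal(T2) -> count=1 queue=[] holders={T1}
Step 8: signal(T1) -> count=2 queue=[] holders={none}
Step 9: wait(T6) -> count=1 queue=[] holders={T6}
Step 10: wait(T1) -> count=0 queue=[] holders={T1,T6}
Step 11: signal(T6) -> count=1 queue=[] holders={T1}
Step 12: wait(T3) -> count=0 queue=[] holders={T1,T3}
Step 13: wait(T6) -> count=0 queue=[T6] holders={T1,T3}
Step 14: wait(T4) -> count=0 queue=[T6,T4] holders={T1,T3}
Step 15: signal(T1) -> count=0 queue=[T4] holders={T3,T6}
Step 16: wait(T2) -> count=0 queue=[T4,T2] holders={T3,T6}
Step 17: wait(T5) -> count=0 queue=[T4,T2,T5] holders={T3,T6}
Step 18: wait(T1) -> count=0 queue=[T4,T2,T5,T1] holders={T3,T6}
Final holders: {T3,T6} -> T4 not in holders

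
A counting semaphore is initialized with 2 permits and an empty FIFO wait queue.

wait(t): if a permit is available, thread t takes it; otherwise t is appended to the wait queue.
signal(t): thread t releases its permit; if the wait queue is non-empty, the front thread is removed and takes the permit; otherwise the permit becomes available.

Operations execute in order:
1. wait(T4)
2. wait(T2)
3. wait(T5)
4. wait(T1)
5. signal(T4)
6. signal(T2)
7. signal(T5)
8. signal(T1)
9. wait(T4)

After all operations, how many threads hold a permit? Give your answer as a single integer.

Step 1: wait(T4) -> count=1 queue=[] holders={T4}
Step 2: wait(T2) -> count=0 queue=[] holders={T2,T4}
Step 3: wait(T5) -> count=0 queue=[T5] holders={T2,T4}
Step 4: wait(T1) -> count=0 queue=[T5,T1] holders={T2,T4}
Step 5: signal(T4) -> count=0 queue=[T1] holders={T2,T5}
Step 6: signal(T2) -> count=0 queue=[] holders={T1,T5}
Step 7: signal(T5) -> count=1 queue=[] holders={T1}
Step 8: signal(T1) -> count=2 queue=[] holders={none}
Step 9: wait(T4) -> count=1 queue=[] holders={T4}
Final holders: {T4} -> 1 thread(s)

Answer: 1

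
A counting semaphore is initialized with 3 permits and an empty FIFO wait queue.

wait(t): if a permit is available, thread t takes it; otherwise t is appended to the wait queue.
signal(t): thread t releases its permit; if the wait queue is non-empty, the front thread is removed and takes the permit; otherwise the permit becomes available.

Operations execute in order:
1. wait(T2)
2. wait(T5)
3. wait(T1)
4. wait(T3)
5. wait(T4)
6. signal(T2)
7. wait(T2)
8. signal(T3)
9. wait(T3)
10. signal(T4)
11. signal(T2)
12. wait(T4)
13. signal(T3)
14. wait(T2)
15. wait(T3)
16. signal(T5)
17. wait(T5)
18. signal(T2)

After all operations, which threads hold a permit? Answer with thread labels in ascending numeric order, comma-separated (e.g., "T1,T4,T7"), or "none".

Step 1: wait(T2) -> count=2 queue=[] holders={T2}
Step 2: wait(T5) -> count=1 queue=[] holders={T2,T5}
Step 3: wait(T1) -> count=0 queue=[] holders={T1,T2,T5}
Step 4: wait(T3) -> count=0 queue=[T3] holders={T1,T2,T5}
Step 5: wait(T4) -> count=0 queue=[T3,T4] holders={T1,T2,T5}
Step 6: signal(T2) -> count=0 queue=[T4] holders={T1,T3,T5}
Step 7: wait(T2) -> count=0 queue=[T4,T2] holders={T1,T3,T5}
Step 8: signal(T3) -> count=0 queue=[T2] holders={T1,T4,T5}
Step 9: wait(T3) -> count=0 queue=[T2,T3] holders={T1,T4,T5}
Step 10: signal(T4) -> count=0 queue=[T3] holders={T1,T2,T5}
Step 11: signal(T2) -> count=0 queue=[] holders={T1,T3,T5}
Step 12: wait(T4) -> count=0 queue=[T4] holders={T1,T3,T5}
Step 13: signal(T3) -> count=0 queue=[] holders={T1,T4,T5}
Step 14: wait(T2) -> count=0 queue=[T2] holders={T1,T4,T5}
Step 15: wait(T3) -> count=0 queue=[T2,T3] holders={T1,T4,T5}
Step 16: signal(T5) -> count=0 queue=[T3] holders={T1,T2,T4}
Step 17: wait(T5) -> count=0 queue=[T3,T5] holders={T1,T2,T4}
Step 18: signal(T2) -> count=0 queue=[T5] holders={T1,T3,T4}
Final holders: T1,T3,T4

Answer: T1,T3,T4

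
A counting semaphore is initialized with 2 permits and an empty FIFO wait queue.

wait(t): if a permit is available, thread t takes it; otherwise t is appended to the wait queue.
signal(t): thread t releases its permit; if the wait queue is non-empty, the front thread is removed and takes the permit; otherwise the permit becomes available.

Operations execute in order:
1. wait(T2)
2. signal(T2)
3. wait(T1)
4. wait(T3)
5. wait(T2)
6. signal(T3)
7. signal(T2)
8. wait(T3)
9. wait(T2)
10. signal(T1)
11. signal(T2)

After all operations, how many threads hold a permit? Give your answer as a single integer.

Answer: 1

Derivation:
Step 1: wait(T2) -> count=1 queue=[] holders={T2}
Step 2: signal(T2) -> count=2 queue=[] holders={none}
Step 3: wait(T1) -> count=1 queue=[] holders={T1}
Step 4: wait(T3) -> count=0 queue=[] holders={T1,T3}
Step 5: wait(T2) -> count=0 queue=[T2] holders={T1,T3}
Step 6: signal(T3) -> count=0 queue=[] holders={T1,T2}
Step 7: signal(T2) -> count=1 queue=[] holders={T1}
Step 8: wait(T3) -> count=0 queue=[] holders={T1,T3}
Step 9: wait(T2) -> count=0 queue=[T2] holders={T1,T3}
Step 10: signal(T1) -> count=0 queue=[] holders={T2,T3}
Step 11: signal(T2) -> count=1 queue=[] holders={T3}
Final holders: {T3} -> 1 thread(s)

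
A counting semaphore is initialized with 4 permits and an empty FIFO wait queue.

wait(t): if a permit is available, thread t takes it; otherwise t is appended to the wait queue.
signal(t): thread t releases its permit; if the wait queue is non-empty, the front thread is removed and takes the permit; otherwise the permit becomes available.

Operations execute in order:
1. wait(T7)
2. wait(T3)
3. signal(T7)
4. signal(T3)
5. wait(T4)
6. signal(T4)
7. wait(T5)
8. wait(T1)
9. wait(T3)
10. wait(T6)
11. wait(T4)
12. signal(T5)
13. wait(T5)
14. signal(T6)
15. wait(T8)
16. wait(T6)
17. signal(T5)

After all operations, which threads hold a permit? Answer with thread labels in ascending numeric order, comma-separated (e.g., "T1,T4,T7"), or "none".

Step 1: wait(T7) -> count=3 queue=[] holders={T7}
Step 2: wait(T3) -> count=2 queue=[] holders={T3,T7}
Step 3: signal(T7) -> count=3 queue=[] holders={T3}
Step 4: signal(T3) -> count=4 queue=[] holders={none}
Step 5: wait(T4) -> count=3 queue=[] holders={T4}
Step 6: signal(T4) -> count=4 queue=[] holders={none}
Step 7: wait(T5) -> count=3 queue=[] holders={T5}
Step 8: wait(T1) -> count=2 queue=[] holders={T1,T5}
Step 9: wait(T3) -> count=1 queue=[] holders={T1,T3,T5}
Step 10: wait(T6) -> count=0 queue=[] holders={T1,T3,T5,T6}
Step 11: wait(T4) -> count=0 queue=[T4] holders={T1,T3,T5,T6}
Step 12: signal(T5) -> count=0 queue=[] holders={T1,T3,T4,T6}
Step 13: wait(T5) -> count=0 queue=[T5] holders={T1,T3,T4,T6}
Step 14: signal(T6) -> count=0 queue=[] holders={T1,T3,T4,T5}
Step 15: wait(T8) -> count=0 queue=[T8] holders={T1,T3,T4,T5}
Step 16: wait(T6) -> count=0 queue=[T8,T6] holders={T1,T3,T4,T5}
Step 17: signal(T5) -> count=0 queue=[T6] holders={T1,T3,T4,T8}
Final holders: T1,T3,T4,T8

Answer: T1,T3,T4,T8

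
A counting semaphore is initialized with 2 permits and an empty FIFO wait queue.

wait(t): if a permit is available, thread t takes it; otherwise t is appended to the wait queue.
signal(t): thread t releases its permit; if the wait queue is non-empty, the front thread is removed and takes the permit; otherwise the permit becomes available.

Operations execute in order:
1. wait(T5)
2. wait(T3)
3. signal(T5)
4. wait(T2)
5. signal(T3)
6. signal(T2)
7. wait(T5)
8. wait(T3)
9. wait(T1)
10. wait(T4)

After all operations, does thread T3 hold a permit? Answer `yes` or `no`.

Step 1: wait(T5) -> count=1 queue=[] holders={T5}
Step 2: wait(T3) -> count=0 queue=[] holders={T3,T5}
Step 3: signal(T5) -> count=1 queue=[] holders={T3}
Step 4: wait(T2) -> count=0 queue=[] holders={T2,T3}
Step 5: signal(T3) -> count=1 queue=[] holders={T2}
Step 6: signal(T2) -> count=2 queue=[] holders={none}
Step 7: wait(T5) -> count=1 queue=[] holders={T5}
Step 8: wait(T3) -> count=0 queue=[] holders={T3,T5}
Step 9: wait(T1) -> count=0 queue=[T1] holders={T3,T5}
Step 10: wait(T4) -> count=0 queue=[T1,T4] holders={T3,T5}
Final holders: {T3,T5} -> T3 in holders

Answer: yes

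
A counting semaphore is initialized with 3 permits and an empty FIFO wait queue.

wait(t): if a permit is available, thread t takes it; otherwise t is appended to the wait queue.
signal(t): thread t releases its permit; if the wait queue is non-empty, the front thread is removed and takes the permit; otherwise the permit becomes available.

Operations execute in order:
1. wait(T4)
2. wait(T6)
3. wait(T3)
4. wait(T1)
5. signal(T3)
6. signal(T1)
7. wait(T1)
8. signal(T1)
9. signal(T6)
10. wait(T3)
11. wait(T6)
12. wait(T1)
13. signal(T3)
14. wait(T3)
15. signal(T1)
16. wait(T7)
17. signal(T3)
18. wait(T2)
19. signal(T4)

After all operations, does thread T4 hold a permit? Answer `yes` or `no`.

Answer: no

Derivation:
Step 1: wait(T4) -> count=2 queue=[] holders={T4}
Step 2: wait(T6) -> count=1 queue=[] holders={T4,T6}
Step 3: wait(T3) -> count=0 queue=[] holders={T3,T4,T6}
Step 4: wait(T1) -> count=0 queue=[T1] holders={T3,T4,T6}
Step 5: signal(T3) -> count=0 queue=[] holders={T1,T4,T6}
Step 6: signal(T1) -> count=1 queue=[] holders={T4,T6}
Step 7: wait(T1) -> count=0 queue=[] holders={T1,T4,T6}
Step 8: signal(T1) -> count=1 queue=[] holders={T4,T6}
Step 9: signal(T6) -> count=2 queue=[] holders={T4}
Step 10: wait(T3) -> count=1 queue=[] holders={T3,T4}
Step 11: wait(T6) -> count=0 queue=[] holders={T3,T4,T6}
Step 12: wait(T1) -> count=0 queue=[T1] holders={T3,T4,T6}
Step 13: signal(T3) -> count=0 queue=[] holders={T1,T4,T6}
Step 14: wait(T3) -> count=0 queue=[T3] holders={T1,T4,T6}
Step 15: signal(T1) -> count=0 queue=[] holders={T3,T4,T6}
Step 16: wait(T7) -> count=0 queue=[T7] holders={T3,T4,T6}
Step 17: signal(T3) -> count=0 queue=[] holders={T4,T6,T7}
Step 18: wait(T2) -> count=0 queue=[T2] holders={T4,T6,T7}
Step 19: signal(T4) -> count=0 queue=[] holders={T2,T6,T7}
Final holders: {T2,T6,T7} -> T4 not in holders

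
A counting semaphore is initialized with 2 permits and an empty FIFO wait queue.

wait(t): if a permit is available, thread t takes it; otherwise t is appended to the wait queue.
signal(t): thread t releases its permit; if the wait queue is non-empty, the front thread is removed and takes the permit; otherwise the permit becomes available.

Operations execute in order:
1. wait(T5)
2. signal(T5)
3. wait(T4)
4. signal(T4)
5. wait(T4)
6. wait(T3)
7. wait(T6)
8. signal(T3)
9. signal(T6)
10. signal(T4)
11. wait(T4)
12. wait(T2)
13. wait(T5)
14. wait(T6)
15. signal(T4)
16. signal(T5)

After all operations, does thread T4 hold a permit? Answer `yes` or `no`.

Answer: no

Derivation:
Step 1: wait(T5) -> count=1 queue=[] holders={T5}
Step 2: signal(T5) -> count=2 queue=[] holders={none}
Step 3: wait(T4) -> count=1 queue=[] holders={T4}
Step 4: signal(T4) -> count=2 queue=[] holders={none}
Step 5: wait(T4) -> count=1 queue=[] holders={T4}
Step 6: wait(T3) -> count=0 queue=[] holders={T3,T4}
Step 7: wait(T6) -> count=0 queue=[T6] holders={T3,T4}
Step 8: signal(T3) -> count=0 queue=[] holders={T4,T6}
Step 9: signal(T6) -> count=1 queue=[] holders={T4}
Step 10: signal(T4) -> count=2 queue=[] holders={none}
Step 11: wait(T4) -> count=1 queue=[] holders={T4}
Step 12: wait(T2) -> count=0 queue=[] holders={T2,T4}
Step 13: wait(T5) -> count=0 queue=[T5] holders={T2,T4}
Step 14: wait(T6) -> count=0 queue=[T5,T6] holders={T2,T4}
Step 15: signal(T4) -> count=0 queue=[T6] holders={T2,T5}
Step 16: signal(T5) -> count=0 queue=[] holders={T2,T6}
Final holders: {T2,T6} -> T4 not in holders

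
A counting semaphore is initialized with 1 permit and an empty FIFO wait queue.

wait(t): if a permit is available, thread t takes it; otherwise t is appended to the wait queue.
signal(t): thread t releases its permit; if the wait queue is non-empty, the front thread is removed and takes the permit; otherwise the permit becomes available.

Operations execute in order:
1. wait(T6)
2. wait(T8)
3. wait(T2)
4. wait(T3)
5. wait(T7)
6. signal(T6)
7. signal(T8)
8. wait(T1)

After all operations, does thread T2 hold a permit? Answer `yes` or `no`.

Answer: yes

Derivation:
Step 1: wait(T6) -> count=0 queue=[] holders={T6}
Step 2: wait(T8) -> count=0 queue=[T8] holders={T6}
Step 3: wait(T2) -> count=0 queue=[T8,T2] holders={T6}
Step 4: wait(T3) -> count=0 queue=[T8,T2,T3] holders={T6}
Step 5: wait(T7) -> count=0 queue=[T8,T2,T3,T7] holders={T6}
Step 6: signal(T6) -> count=0 queue=[T2,T3,T7] holders={T8}
Step 7: signal(T8) -> count=0 queue=[T3,T7] holders={T2}
Step 8: wait(T1) -> count=0 queue=[T3,T7,T1] holders={T2}
Final holders: {T2} -> T2 in holders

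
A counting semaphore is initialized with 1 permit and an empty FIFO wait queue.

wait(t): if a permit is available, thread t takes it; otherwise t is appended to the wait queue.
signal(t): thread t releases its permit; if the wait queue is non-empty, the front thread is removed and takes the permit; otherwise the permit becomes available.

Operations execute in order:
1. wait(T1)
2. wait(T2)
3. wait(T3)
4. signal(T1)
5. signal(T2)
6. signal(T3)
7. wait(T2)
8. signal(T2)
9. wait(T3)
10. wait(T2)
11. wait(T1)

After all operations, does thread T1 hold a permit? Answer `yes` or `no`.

Step 1: wait(T1) -> count=0 queue=[] holders={T1}
Step 2: wait(T2) -> count=0 queue=[T2] holders={T1}
Step 3: wait(T3) -> count=0 queue=[T2,T3] holders={T1}
Step 4: signal(T1) -> count=0 queue=[T3] holders={T2}
Step 5: signal(T2) -> count=0 queue=[] holders={T3}
Step 6: signal(T3) -> count=1 queue=[] holders={none}
Step 7: wait(T2) -> count=0 queue=[] holders={T2}
Step 8: signal(T2) -> count=1 queue=[] holders={none}
Step 9: wait(T3) -> count=0 queue=[] holders={T3}
Step 10: wait(T2) -> count=0 queue=[T2] holders={T3}
Step 11: wait(T1) -> count=0 queue=[T2,T1] holders={T3}
Final holders: {T3} -> T1 not in holders

Answer: no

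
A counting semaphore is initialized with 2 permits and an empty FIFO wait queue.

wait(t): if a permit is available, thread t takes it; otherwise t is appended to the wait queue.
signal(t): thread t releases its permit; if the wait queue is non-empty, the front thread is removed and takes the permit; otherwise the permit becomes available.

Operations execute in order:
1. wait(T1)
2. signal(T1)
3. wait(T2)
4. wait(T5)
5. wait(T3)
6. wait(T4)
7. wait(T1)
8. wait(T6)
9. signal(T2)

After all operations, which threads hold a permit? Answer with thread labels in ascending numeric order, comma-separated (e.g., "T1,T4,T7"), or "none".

Step 1: wait(T1) -> count=1 queue=[] holders={T1}
Step 2: signal(T1) -> count=2 queue=[] holders={none}
Step 3: wait(T2) -> count=1 queue=[] holders={T2}
Step 4: wait(T5) -> count=0 queue=[] holders={T2,T5}
Step 5: wait(T3) -> count=0 queue=[T3] holders={T2,T5}
Step 6: wait(T4) -> count=0 queue=[T3,T4] holders={T2,T5}
Step 7: wait(T1) -> count=0 queue=[T3,T4,T1] holders={T2,T5}
Step 8: wait(T6) -> count=0 queue=[T3,T4,T1,T6] holders={T2,T5}
Step 9: signal(T2) -> count=0 queue=[T4,T1,T6] holders={T3,T5}
Final holders: T3,T5

Answer: T3,T5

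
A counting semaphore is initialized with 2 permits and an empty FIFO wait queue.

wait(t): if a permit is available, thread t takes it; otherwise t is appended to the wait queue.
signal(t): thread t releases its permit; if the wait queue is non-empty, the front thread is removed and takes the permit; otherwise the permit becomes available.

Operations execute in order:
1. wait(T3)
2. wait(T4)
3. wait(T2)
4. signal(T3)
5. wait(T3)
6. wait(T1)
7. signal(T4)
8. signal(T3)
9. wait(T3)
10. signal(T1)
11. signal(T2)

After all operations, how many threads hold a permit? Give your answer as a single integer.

Answer: 1

Derivation:
Step 1: wait(T3) -> count=1 queue=[] holders={T3}
Step 2: wait(T4) -> count=0 queue=[] holders={T3,T4}
Step 3: wait(T2) -> count=0 queue=[T2] holders={T3,T4}
Step 4: signal(T3) -> count=0 queue=[] holders={T2,T4}
Step 5: wait(T3) -> count=0 queue=[T3] holders={T2,T4}
Step 6: wait(T1) -> count=0 queue=[T3,T1] holders={T2,T4}
Step 7: signal(T4) -> count=0 queue=[T1] holders={T2,T3}
Step 8: signal(T3) -> count=0 queue=[] holders={T1,T2}
Step 9: wait(T3) -> count=0 queue=[T3] holders={T1,T2}
Step 10: signal(T1) -> count=0 queue=[] holders={T2,T3}
Step 11: signal(T2) -> count=1 queue=[] holders={T3}
Final holders: {T3} -> 1 thread(s)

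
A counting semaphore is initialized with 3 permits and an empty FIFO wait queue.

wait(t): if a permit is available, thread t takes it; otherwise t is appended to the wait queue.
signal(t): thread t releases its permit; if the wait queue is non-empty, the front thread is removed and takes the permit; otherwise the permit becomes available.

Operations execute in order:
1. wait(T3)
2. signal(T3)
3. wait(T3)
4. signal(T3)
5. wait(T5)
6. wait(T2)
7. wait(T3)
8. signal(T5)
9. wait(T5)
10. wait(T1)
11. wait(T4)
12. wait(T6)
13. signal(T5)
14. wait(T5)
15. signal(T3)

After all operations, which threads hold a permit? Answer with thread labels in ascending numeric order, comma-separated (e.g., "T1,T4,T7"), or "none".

Answer: T1,T2,T4

Derivation:
Step 1: wait(T3) -> count=2 queue=[] holders={T3}
Step 2: signal(T3) -> count=3 queue=[] holders={none}
Step 3: wait(T3) -> count=2 queue=[] holders={T3}
Step 4: signal(T3) -> count=3 queue=[] holders={none}
Step 5: wait(T5) -> count=2 queue=[] holders={T5}
Step 6: wait(T2) -> count=1 queue=[] holders={T2,T5}
Step 7: wait(T3) -> count=0 queue=[] holders={T2,T3,T5}
Step 8: signal(T5) -> count=1 queue=[] holders={T2,T3}
Step 9: wait(T5) -> count=0 queue=[] holders={T2,T3,T5}
Step 10: wait(T1) -> count=0 queue=[T1] holders={T2,T3,T5}
Step 11: wait(T4) -> count=0 queue=[T1,T4] holders={T2,T3,T5}
Step 12: wait(T6) -> count=0 queue=[T1,T4,T6] holders={T2,T3,T5}
Step 13: signal(T5) -> count=0 queue=[T4,T6] holders={T1,T2,T3}
Step 14: wait(T5) -> count=0 queue=[T4,T6,T5] holders={T1,T2,T3}
Step 15: signal(T3) -> count=0 queue=[T6,T5] holders={T1,T2,T4}
Final holders: T1,T2,T4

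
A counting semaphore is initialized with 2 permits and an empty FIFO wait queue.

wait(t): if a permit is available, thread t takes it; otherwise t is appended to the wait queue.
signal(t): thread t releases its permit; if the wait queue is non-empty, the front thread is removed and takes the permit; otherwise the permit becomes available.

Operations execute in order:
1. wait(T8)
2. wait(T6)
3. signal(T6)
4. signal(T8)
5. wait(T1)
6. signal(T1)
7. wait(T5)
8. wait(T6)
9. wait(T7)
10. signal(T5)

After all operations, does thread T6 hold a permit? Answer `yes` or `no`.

Answer: yes

Derivation:
Step 1: wait(T8) -> count=1 queue=[] holders={T8}
Step 2: wait(T6) -> count=0 queue=[] holders={T6,T8}
Step 3: signal(T6) -> count=1 queue=[] holders={T8}
Step 4: signal(T8) -> count=2 queue=[] holders={none}
Step 5: wait(T1) -> count=1 queue=[] holders={T1}
Step 6: signal(T1) -> count=2 queue=[] holders={none}
Step 7: wait(T5) -> count=1 queue=[] holders={T5}
Step 8: wait(T6) -> count=0 queue=[] holders={T5,T6}
Step 9: wait(T7) -> count=0 queue=[T7] holders={T5,T6}
Step 10: signal(T5) -> count=0 queue=[] holders={T6,T7}
Final holders: {T6,T7} -> T6 in holders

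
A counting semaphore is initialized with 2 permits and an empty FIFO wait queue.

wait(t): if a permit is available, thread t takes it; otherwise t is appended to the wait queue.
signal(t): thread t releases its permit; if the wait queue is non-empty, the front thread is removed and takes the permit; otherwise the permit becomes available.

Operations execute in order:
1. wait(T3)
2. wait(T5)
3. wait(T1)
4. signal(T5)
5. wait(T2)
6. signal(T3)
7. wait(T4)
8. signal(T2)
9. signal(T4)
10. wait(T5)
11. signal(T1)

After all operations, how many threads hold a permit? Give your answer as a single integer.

Step 1: wait(T3) -> count=1 queue=[] holders={T3}
Step 2: wait(T5) -> count=0 queue=[] holders={T3,T5}
Step 3: wait(T1) -> count=0 queue=[T1] holders={T3,T5}
Step 4: signal(T5) -> count=0 queue=[] holders={T1,T3}
Step 5: wait(T2) -> count=0 queue=[T2] holders={T1,T3}
Step 6: signal(T3) -> count=0 queue=[] holders={T1,T2}
Step 7: wait(T4) -> count=0 queue=[T4] holders={T1,T2}
Step 8: signal(T2) -> count=0 queue=[] holders={T1,T4}
Step 9: signal(T4) -> count=1 queue=[] holders={T1}
Step 10: wait(T5) -> count=0 queue=[] holders={T1,T5}
Step 11: signal(T1) -> count=1 queue=[] holders={T5}
Final holders: {T5} -> 1 thread(s)

Answer: 1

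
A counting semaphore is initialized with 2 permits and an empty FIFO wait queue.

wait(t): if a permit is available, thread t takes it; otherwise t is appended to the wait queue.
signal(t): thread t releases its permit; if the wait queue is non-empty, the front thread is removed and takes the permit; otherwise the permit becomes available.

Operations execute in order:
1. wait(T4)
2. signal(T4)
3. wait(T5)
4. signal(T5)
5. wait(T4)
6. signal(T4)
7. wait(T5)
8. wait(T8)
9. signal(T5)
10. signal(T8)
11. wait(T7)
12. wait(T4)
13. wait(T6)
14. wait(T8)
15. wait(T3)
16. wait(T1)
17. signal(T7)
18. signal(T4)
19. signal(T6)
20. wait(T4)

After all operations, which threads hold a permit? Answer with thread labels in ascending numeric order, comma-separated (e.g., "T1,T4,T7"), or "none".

Step 1: wait(T4) -> count=1 queue=[] holders={T4}
Step 2: signal(T4) -> count=2 queue=[] holders={none}
Step 3: wait(T5) -> count=1 queue=[] holders={T5}
Step 4: signal(T5) -> count=2 queue=[] holders={none}
Step 5: wait(T4) -> count=1 queue=[] holders={T4}
Step 6: signal(T4) -> count=2 queue=[] holders={none}
Step 7: wait(T5) -> count=1 queue=[] holders={T5}
Step 8: wait(T8) -> count=0 queue=[] holders={T5,T8}
Step 9: signal(T5) -> count=1 queue=[] holders={T8}
Step 10: signal(T8) -> count=2 queue=[] holders={none}
Step 11: wait(T7) -> count=1 queue=[] holders={T7}
Step 12: wait(T4) -> count=0 queue=[] holders={T4,T7}
Step 13: wait(T6) -> count=0 queue=[T6] holders={T4,T7}
Step 14: wait(T8) -> count=0 queue=[T6,T8] holders={T4,T7}
Step 15: wait(T3) -> count=0 queue=[T6,T8,T3] holders={T4,T7}
Step 16: wait(T1) -> count=0 queue=[T6,T8,T3,T1] holders={T4,T7}
Step 17: signal(T7) -> count=0 queue=[T8,T3,T1] holders={T4,T6}
Step 18: signal(T4) -> count=0 queue=[T3,T1] holders={T6,T8}
Step 19: signal(T6) -> count=0 queue=[T1] holders={T3,T8}
Step 20: wait(T4) -> count=0 queue=[T1,T4] holders={T3,T8}
Final holders: T3,T8

Answer: T3,T8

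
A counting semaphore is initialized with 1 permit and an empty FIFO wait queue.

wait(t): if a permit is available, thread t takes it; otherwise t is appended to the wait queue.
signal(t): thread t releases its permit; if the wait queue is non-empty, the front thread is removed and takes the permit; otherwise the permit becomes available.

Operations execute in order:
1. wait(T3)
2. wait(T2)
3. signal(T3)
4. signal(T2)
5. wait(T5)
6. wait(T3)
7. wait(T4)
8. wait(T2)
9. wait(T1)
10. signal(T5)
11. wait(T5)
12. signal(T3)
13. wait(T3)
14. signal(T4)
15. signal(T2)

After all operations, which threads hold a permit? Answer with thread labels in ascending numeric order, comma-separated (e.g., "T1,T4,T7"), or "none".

Step 1: wait(T3) -> count=0 queue=[] holders={T3}
Step 2: wait(T2) -> count=0 queue=[T2] holders={T3}
Step 3: signal(T3) -> count=0 queue=[] holders={T2}
Step 4: signal(T2) -> count=1 queue=[] holders={none}
Step 5: wait(T5) -> count=0 queue=[] holders={T5}
Step 6: wait(T3) -> count=0 queue=[T3] holders={T5}
Step 7: wait(T4) -> count=0 queue=[T3,T4] holders={T5}
Step 8: wait(T2) -> count=0 queue=[T3,T4,T2] holders={T5}
Step 9: wait(T1) -> count=0 queue=[T3,T4,T2,T1] holders={T5}
Step 10: signal(T5) -> count=0 queue=[T4,T2,T1] holders={T3}
Step 11: wait(T5) -> count=0 queue=[T4,T2,T1,T5] holders={T3}
Step 12: signal(T3) -> count=0 queue=[T2,T1,T5] holders={T4}
Step 13: wait(T3) -> count=0 queue=[T2,T1,T5,T3] holders={T4}
Step 14: signal(T4) -> count=0 queue=[T1,T5,T3] holders={T2}
Step 15: signal(T2) -> count=0 queue=[T5,T3] holders={T1}
Final holders: T1

Answer: T1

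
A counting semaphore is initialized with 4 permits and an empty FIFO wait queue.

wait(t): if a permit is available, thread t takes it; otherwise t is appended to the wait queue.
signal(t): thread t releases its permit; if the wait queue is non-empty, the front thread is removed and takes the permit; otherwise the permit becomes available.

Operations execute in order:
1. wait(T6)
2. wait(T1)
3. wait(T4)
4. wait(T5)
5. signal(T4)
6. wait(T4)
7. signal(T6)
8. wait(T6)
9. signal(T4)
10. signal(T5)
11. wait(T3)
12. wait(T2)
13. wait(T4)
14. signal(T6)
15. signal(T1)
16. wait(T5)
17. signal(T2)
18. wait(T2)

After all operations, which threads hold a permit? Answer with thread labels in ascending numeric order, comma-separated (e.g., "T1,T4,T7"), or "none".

Answer: T2,T3,T4,T5

Derivation:
Step 1: wait(T6) -> count=3 queue=[] holders={T6}
Step 2: wait(T1) -> count=2 queue=[] holders={T1,T6}
Step 3: wait(T4) -> count=1 queue=[] holders={T1,T4,T6}
Step 4: wait(T5) -> count=0 queue=[] holders={T1,T4,T5,T6}
Step 5: signal(T4) -> count=1 queue=[] holders={T1,T5,T6}
Step 6: wait(T4) -> count=0 queue=[] holders={T1,T4,T5,T6}
Step 7: signal(T6) -> count=1 queue=[] holders={T1,T4,T5}
Step 8: wait(T6) -> count=0 queue=[] holders={T1,T4,T5,T6}
Step 9: signal(T4) -> count=1 queue=[] holders={T1,T5,T6}
Step 10: signal(T5) -> count=2 queue=[] holders={T1,T6}
Step 11: wait(T3) -> count=1 queue=[] holders={T1,T3,T6}
Step 12: wait(T2) -> count=0 queue=[] holders={T1,T2,T3,T6}
Step 13: wait(T4) -> count=0 queue=[T4] holders={T1,T2,T3,T6}
Step 14: signal(T6) -> count=0 queue=[] holders={T1,T2,T3,T4}
Step 15: signal(T1) -> count=1 queue=[] holders={T2,T3,T4}
Step 16: wait(T5) -> count=0 queue=[] holders={T2,T3,T4,T5}
Step 17: signal(T2) -> count=1 queue=[] holders={T3,T4,T5}
Step 18: wait(T2) -> count=0 queue=[] holders={T2,T3,T4,T5}
Final holders: T2,T3,T4,T5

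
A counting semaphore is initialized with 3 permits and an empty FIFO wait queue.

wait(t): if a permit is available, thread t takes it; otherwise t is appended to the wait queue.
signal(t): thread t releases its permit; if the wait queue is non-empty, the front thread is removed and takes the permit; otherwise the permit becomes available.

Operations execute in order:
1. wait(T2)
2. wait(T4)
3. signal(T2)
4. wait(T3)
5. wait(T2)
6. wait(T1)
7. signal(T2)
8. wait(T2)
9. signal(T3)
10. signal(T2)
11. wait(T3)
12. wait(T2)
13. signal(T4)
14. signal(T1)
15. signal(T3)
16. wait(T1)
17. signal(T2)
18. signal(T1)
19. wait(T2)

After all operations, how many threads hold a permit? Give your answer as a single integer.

Answer: 1

Derivation:
Step 1: wait(T2) -> count=2 queue=[] holders={T2}
Step 2: wait(T4) -> count=1 queue=[] holders={T2,T4}
Step 3: signal(T2) -> count=2 queue=[] holders={T4}
Step 4: wait(T3) -> count=1 queue=[] holders={T3,T4}
Step 5: wait(T2) -> count=0 queue=[] holders={T2,T3,T4}
Step 6: wait(T1) -> count=0 queue=[T1] holders={T2,T3,T4}
Step 7: signal(T2) -> count=0 queue=[] holders={T1,T3,T4}
Step 8: wait(T2) -> count=0 queue=[T2] holders={T1,T3,T4}
Step 9: signal(T3) -> count=0 queue=[] holders={T1,T2,T4}
Step 10: signal(T2) -> count=1 queue=[] holders={T1,T4}
Step 11: wait(T3) -> count=0 queue=[] holders={T1,T3,T4}
Step 12: wait(T2) -> count=0 queue=[T2] holders={T1,T3,T4}
Step 13: signal(T4) -> count=0 queue=[] holders={T1,T2,T3}
Step 14: signal(T1) -> count=1 queue=[] holders={T2,T3}
Step 15: signal(T3) -> count=2 queue=[] holders={T2}
Step 16: wait(T1) -> count=1 queue=[] holders={T1,T2}
Step 17: signal(T2) -> count=2 queue=[] holders={T1}
Step 18: signal(T1) -> count=3 queue=[] holders={none}
Step 19: wait(T2) -> count=2 queue=[] holders={T2}
Final holders: {T2} -> 1 thread(s)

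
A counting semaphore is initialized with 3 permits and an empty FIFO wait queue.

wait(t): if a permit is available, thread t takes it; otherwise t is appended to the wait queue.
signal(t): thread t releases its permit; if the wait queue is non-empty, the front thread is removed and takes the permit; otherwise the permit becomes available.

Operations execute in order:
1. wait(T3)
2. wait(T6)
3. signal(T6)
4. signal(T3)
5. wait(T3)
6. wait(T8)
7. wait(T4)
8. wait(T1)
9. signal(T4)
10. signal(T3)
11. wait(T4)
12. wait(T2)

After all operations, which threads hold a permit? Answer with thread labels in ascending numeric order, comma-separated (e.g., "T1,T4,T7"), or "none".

Step 1: wait(T3) -> count=2 queue=[] holders={T3}
Step 2: wait(T6) -> count=1 queue=[] holders={T3,T6}
Step 3: signal(T6) -> count=2 queue=[] holders={T3}
Step 4: signal(T3) -> count=3 queue=[] holders={none}
Step 5: wait(T3) -> count=2 queue=[] holders={T3}
Step 6: wait(T8) -> count=1 queue=[] holders={T3,T8}
Step 7: wait(T4) -> count=0 queue=[] holders={T3,T4,T8}
Step 8: wait(T1) -> count=0 queue=[T1] holders={T3,T4,T8}
Step 9: signal(T4) -> count=0 queue=[] holders={T1,T3,T8}
Step 10: signal(T3) -> count=1 queue=[] holders={T1,T8}
Step 11: wait(T4) -> count=0 queue=[] holders={T1,T4,T8}
Step 12: wait(T2) -> count=0 queue=[T2] holders={T1,T4,T8}
Final holders: T1,T4,T8

Answer: T1,T4,T8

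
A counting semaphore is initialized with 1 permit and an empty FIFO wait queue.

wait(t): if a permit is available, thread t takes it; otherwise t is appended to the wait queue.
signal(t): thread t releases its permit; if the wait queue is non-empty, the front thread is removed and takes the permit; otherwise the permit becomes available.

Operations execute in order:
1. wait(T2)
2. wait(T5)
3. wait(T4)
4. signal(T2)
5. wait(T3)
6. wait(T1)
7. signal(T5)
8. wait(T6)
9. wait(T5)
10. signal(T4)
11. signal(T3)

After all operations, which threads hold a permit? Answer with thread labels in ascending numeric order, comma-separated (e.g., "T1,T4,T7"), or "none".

Step 1: wait(T2) -> count=0 queue=[] holders={T2}
Step 2: wait(T5) -> count=0 queue=[T5] holders={T2}
Step 3: wait(T4) -> count=0 queue=[T5,T4] holders={T2}
Step 4: signal(T2) -> count=0 queue=[T4] holders={T5}
Step 5: wait(T3) -> count=0 queue=[T4,T3] holders={T5}
Step 6: wait(T1) -> count=0 queue=[T4,T3,T1] holders={T5}
Step 7: signal(T5) -> count=0 queue=[T3,T1] holders={T4}
Step 8: wait(T6) -> count=0 queue=[T3,T1,T6] holders={T4}
Step 9: wait(T5) -> count=0 queue=[T3,T1,T6,T5] holders={T4}
Step 10: signal(T4) -> count=0 queue=[T1,T6,T5] holders={T3}
Step 11: signal(T3) -> count=0 queue=[T6,T5] holders={T1}
Final holders: T1

Answer: T1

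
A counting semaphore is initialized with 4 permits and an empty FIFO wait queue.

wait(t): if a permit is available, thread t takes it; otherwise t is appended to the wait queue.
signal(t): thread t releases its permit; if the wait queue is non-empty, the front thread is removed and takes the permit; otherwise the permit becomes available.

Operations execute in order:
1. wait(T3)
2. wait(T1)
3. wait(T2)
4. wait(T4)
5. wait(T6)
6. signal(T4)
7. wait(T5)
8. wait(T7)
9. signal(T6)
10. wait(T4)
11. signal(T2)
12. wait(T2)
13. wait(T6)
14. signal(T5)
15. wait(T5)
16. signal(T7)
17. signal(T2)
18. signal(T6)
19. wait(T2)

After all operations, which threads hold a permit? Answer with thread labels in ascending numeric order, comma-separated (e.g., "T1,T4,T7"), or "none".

Step 1: wait(T3) -> count=3 queue=[] holders={T3}
Step 2: wait(T1) -> count=2 queue=[] holders={T1,T3}
Step 3: wait(T2) -> count=1 queue=[] holders={T1,T2,T3}
Step 4: wait(T4) -> count=0 queue=[] holders={T1,T2,T3,T4}
Step 5: wait(T6) -> count=0 queue=[T6] holders={T1,T2,T3,T4}
Step 6: signal(T4) -> count=0 queue=[] holders={T1,T2,T3,T6}
Step 7: wait(T5) -> count=0 queue=[T5] holders={T1,T2,T3,T6}
Step 8: wait(T7) -> count=0 queue=[T5,T7] holders={T1,T2,T3,T6}
Step 9: signal(T6) -> count=0 queue=[T7] holders={T1,T2,T3,T5}
Step 10: wait(T4) -> count=0 queue=[T7,T4] holders={T1,T2,T3,T5}
Step 11: signal(T2) -> count=0 queue=[T4] holders={T1,T3,T5,T7}
Step 12: wait(T2) -> count=0 queue=[T4,T2] holders={T1,T3,T5,T7}
Step 13: wait(T6) -> count=0 queue=[T4,T2,T6] holders={T1,T3,T5,T7}
Step 14: signal(T5) -> count=0 queue=[T2,T6] holders={T1,T3,T4,T7}
Step 15: wait(T5) -> count=0 queue=[T2,T6,T5] holders={T1,T3,T4,T7}
Step 16: signal(T7) -> count=0 queue=[T6,T5] holders={T1,T2,T3,T4}
Step 17: signal(T2) -> count=0 queue=[T5] holders={T1,T3,T4,T6}
Step 18: signal(T6) -> count=0 queue=[] holders={T1,T3,T4,T5}
Step 19: wait(T2) -> count=0 queue=[T2] holders={T1,T3,T4,T5}
Final holders: T1,T3,T4,T5

Answer: T1,T3,T4,T5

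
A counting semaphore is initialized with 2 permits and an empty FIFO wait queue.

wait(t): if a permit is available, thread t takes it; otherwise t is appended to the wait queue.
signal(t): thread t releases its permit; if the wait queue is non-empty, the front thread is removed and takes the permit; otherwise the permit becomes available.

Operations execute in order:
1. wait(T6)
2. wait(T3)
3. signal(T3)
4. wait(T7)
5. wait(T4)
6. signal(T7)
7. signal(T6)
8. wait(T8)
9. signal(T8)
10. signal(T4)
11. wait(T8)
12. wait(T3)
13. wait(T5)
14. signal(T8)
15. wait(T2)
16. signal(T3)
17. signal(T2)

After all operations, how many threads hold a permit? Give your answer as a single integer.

Answer: 1

Derivation:
Step 1: wait(T6) -> count=1 queue=[] holders={T6}
Step 2: wait(T3) -> count=0 queue=[] holders={T3,T6}
Step 3: signal(T3) -> count=1 queue=[] holders={T6}
Step 4: wait(T7) -> count=0 queue=[] holders={T6,T7}
Step 5: wait(T4) -> count=0 queue=[T4] holders={T6,T7}
Step 6: signal(T7) -> count=0 queue=[] holders={T4,T6}
Step 7: signal(T6) -> count=1 queue=[] holders={T4}
Step 8: wait(T8) -> count=0 queue=[] holders={T4,T8}
Step 9: signal(T8) -> count=1 queue=[] holders={T4}
Step 10: signal(T4) -> count=2 queue=[] holders={none}
Step 11: wait(T8) -> count=1 queue=[] holders={T8}
Step 12: wait(T3) -> count=0 queue=[] holders={T3,T8}
Step 13: wait(T5) -> count=0 queue=[T5] holders={T3,T8}
Step 14: signal(T8) -> count=0 queue=[] holders={T3,T5}
Step 15: wait(T2) -> count=0 queue=[T2] holders={T3,T5}
Step 16: signal(T3) -> count=0 queue=[] holders={T2,T5}
Step 17: signal(T2) -> count=1 queue=[] holders={T5}
Final holders: {T5} -> 1 thread(s)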